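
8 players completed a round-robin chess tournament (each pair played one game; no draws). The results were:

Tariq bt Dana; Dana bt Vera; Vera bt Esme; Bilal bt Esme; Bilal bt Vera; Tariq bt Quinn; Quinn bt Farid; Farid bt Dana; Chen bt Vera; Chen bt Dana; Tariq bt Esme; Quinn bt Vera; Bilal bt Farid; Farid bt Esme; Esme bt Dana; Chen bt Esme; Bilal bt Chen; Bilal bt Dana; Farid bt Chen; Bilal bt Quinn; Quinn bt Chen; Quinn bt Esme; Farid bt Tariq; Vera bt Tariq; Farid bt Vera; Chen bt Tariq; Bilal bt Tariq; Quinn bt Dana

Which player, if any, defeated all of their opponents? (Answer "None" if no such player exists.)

Bilal has 7 wins out of 7 opponents — a perfect record.

Bilal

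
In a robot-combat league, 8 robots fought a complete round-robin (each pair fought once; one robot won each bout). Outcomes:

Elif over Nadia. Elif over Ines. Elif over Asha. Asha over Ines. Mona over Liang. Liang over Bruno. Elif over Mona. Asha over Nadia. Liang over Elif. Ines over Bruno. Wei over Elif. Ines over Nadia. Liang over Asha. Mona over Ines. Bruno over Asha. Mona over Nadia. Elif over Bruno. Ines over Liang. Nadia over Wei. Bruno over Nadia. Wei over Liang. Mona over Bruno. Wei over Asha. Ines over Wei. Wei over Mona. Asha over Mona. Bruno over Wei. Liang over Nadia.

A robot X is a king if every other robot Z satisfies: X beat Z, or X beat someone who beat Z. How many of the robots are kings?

6

Asha cannot reach Elif in two steps.
Mona reaches everyone (king).
Liang reaches everyone (king).
Nadia cannot reach Bruno, Ines in two steps.
Bruno reaches everyone (king).
Elif reaches everyone (king).
Ines reaches everyone (king).
Wei reaches everyone (king).
Kings: Mona, Liang, Bruno, Elif, Ines, Wei — 6.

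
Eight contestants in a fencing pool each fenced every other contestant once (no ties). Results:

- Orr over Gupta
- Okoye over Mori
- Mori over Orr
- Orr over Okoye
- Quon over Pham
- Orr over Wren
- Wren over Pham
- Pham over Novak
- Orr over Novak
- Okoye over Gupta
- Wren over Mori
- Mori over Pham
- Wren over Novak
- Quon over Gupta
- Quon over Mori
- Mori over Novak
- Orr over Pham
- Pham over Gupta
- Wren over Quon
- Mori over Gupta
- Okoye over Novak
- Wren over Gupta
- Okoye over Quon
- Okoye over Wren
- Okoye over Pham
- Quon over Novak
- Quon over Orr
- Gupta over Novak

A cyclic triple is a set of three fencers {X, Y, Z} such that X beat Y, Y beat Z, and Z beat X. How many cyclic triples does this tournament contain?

Win totals: Orr 5, Mori 4, Pham 2, Okoye 6, Novak 0, Wren 5, Quon 5, Gupta 1.
A fencer with w wins dominates both others in C(w,2) triples; summing gives 10 + 6 + 1 + 15 + 0 + 10 + 10 + 0 = 52 transitive triples.
Total triples C(8,3) = 56, so cyclic triples = 56 − 52 = 4.

4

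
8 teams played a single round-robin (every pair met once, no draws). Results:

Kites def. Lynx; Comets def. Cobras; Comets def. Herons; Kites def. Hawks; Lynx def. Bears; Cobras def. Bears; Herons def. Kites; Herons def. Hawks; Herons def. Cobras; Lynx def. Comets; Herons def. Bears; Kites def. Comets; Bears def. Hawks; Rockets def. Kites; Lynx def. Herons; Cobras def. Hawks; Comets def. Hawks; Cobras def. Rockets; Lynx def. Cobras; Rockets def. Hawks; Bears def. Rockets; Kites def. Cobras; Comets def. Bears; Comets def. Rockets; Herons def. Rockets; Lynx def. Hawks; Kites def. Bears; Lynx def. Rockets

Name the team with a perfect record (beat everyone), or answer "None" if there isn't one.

Highest win total is Lynx with 6 (out of 7 possible).
Lynx lost to Kites, so no team went undefeated.

None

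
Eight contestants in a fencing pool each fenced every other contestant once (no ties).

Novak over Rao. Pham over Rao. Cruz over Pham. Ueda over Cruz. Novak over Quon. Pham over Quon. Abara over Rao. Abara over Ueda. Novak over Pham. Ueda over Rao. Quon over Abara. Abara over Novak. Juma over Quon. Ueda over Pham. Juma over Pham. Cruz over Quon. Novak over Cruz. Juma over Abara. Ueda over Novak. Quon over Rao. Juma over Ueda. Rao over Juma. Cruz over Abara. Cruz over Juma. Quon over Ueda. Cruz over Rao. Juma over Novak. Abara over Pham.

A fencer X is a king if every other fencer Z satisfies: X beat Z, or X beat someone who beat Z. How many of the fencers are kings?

6

Novak reaches everyone (king).
Ueda reaches everyone (king).
Rao cannot reach Cruz in two steps.
Juma reaches everyone (king).
Cruz reaches everyone (king).
Pham cannot reach Novak, Cruz in two steps.
Quon reaches everyone (king).
Abara reaches everyone (king).
Kings: Novak, Ueda, Juma, Cruz, Quon, Abara — 6.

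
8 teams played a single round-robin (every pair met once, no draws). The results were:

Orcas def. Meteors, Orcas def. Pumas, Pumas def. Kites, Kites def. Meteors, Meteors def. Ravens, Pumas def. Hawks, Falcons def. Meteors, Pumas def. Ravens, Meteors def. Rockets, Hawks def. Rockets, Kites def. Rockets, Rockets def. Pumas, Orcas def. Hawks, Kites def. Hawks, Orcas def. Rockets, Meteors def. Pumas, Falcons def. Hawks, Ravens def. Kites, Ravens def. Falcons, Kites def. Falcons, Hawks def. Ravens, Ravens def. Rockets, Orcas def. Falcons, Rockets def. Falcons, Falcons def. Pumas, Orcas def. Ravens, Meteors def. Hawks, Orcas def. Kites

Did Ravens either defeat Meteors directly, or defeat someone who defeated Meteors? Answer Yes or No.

Ravens did not beat Meteors directly.
Ravens beat Falcons, Kites, Rockets. Of those, Falcons beat Meteors.

Yes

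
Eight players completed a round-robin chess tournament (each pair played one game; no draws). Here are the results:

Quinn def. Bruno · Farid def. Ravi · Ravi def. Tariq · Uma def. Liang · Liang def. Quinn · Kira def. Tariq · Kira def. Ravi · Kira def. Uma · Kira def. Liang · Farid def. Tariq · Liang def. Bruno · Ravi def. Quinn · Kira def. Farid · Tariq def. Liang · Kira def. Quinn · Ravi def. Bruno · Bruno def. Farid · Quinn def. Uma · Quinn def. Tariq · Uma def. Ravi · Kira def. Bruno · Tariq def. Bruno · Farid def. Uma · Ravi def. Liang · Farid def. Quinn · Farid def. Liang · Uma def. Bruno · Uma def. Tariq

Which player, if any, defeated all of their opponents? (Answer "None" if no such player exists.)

Kira

Kira has 7 wins out of 7 opponents — a perfect record.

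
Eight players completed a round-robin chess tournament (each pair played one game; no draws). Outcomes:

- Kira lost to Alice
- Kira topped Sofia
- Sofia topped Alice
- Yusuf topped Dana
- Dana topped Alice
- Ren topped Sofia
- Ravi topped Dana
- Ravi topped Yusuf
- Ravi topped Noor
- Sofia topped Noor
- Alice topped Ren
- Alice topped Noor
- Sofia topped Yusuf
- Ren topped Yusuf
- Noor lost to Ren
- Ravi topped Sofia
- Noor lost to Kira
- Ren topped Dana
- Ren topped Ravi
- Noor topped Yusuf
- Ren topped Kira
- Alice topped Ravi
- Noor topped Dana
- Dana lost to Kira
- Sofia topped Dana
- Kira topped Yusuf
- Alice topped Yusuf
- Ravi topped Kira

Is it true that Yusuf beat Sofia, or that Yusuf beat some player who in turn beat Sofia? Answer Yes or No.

No

Yusuf did not beat Sofia directly.
Yusuf beat Dana, but each of them lost to Sofia. No two-step path.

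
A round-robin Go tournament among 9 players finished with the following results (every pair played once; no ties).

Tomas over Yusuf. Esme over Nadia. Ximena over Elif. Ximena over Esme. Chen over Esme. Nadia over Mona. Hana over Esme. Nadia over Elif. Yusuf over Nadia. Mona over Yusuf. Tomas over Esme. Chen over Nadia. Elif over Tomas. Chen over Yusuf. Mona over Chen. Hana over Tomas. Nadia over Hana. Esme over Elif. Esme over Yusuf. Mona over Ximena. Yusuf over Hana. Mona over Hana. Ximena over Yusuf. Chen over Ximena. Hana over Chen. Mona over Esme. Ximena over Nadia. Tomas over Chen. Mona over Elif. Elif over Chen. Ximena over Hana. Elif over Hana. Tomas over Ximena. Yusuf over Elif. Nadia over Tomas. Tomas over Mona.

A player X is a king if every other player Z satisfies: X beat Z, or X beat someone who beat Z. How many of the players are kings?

7

Esme cannot reach Ximena in two steps.
Elif reaches everyone (king).
Tomas reaches everyone (king).
Chen reaches everyone (king).
Nadia reaches everyone (king).
Mona reaches everyone (king).
Hana reaches everyone (king).
Yusuf cannot reach Ximena in two steps.
Ximena reaches everyone (king).
Kings: Elif, Tomas, Chen, Nadia, Mona, Hana, Ximena — 7.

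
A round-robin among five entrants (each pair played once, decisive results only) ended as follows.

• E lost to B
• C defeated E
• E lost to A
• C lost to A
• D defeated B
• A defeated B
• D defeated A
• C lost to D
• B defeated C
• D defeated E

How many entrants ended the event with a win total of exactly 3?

Win totals: A 3, B 2, C 1, D 4, E 0.
Exactly 3: A — 1 entrant.

1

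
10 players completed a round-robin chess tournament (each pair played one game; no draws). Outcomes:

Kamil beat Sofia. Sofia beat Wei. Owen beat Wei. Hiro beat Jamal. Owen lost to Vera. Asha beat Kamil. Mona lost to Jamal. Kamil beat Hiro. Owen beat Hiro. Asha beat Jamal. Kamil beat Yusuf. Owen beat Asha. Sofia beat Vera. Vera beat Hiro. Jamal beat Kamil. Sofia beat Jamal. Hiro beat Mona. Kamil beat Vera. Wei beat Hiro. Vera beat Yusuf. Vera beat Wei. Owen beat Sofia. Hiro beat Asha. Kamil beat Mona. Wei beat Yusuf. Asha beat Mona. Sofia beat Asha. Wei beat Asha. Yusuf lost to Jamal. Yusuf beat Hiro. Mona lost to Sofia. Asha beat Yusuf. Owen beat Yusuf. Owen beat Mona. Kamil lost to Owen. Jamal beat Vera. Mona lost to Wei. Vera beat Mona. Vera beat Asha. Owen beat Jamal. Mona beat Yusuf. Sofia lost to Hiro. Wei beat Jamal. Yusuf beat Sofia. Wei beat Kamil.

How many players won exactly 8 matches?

1

Win totals: Asha 4, Hiro 4, Wei 6, Vera 6, Owen 8, Kamil 5, Jamal 4, Mona 1, Sofia 5, Yusuf 2.
Exactly 8: Owen — 1 player.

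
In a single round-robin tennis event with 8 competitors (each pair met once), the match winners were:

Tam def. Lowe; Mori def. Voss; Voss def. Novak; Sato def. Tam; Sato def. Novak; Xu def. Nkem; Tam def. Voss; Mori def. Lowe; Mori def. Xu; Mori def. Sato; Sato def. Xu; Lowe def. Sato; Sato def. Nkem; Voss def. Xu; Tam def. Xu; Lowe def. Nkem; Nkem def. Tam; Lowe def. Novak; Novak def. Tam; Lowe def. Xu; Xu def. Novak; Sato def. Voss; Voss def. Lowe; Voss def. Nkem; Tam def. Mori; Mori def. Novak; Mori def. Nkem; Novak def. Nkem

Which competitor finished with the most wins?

Mori

Win totals: Mori 6, Voss 4, Sato 5, Xu 2, Tam 4, Lowe 4, Novak 2, Nkem 1.
Mori leads with 6 wins (next highest: 5).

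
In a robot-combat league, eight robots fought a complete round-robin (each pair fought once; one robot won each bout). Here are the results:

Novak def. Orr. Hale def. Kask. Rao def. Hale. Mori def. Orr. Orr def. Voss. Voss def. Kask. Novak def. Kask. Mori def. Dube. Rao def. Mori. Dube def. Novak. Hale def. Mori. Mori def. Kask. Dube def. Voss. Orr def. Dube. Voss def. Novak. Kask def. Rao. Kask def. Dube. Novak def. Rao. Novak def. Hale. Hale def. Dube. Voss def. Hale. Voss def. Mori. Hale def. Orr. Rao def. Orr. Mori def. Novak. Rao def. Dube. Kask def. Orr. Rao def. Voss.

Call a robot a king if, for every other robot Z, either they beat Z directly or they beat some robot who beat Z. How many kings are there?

7

Hale reaches everyone (king).
Voss reaches everyone (king).
Rao reaches everyone (king).
Orr cannot reach Rao in two steps.
Kask reaches everyone (king).
Dube reaches everyone (king).
Novak reaches everyone (king).
Mori reaches everyone (king).
Kings: Hale, Voss, Rao, Kask, Dube, Novak, Mori — 7.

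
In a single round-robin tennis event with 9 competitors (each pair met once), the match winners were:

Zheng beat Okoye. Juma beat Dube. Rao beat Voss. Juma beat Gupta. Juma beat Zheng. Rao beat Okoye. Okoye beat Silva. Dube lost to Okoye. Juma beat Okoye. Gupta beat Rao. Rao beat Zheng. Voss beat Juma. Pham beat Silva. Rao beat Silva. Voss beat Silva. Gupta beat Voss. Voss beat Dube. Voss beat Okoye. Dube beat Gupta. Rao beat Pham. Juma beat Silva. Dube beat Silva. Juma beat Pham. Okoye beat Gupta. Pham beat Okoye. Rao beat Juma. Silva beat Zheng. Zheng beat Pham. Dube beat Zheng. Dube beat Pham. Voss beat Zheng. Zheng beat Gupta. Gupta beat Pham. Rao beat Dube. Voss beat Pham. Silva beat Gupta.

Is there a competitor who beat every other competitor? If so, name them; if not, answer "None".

None

Highest win total is Rao with 7 (out of 8 possible).
Rao lost to Gupta, so no competitor went undefeated.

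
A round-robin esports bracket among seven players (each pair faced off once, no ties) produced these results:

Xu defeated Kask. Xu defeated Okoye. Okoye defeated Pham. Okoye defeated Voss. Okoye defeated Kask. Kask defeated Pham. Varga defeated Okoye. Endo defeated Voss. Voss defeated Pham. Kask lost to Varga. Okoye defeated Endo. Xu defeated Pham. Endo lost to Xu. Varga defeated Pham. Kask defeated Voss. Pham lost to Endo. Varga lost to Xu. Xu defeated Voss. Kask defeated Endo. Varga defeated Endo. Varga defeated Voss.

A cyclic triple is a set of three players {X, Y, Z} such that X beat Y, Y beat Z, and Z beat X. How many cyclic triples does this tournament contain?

0

Win totals: Endo 2, Okoye 4, Kask 3, Voss 1, Xu 6, Pham 0, Varga 5.
A player with w wins dominates both others in C(w,2) triples; summing gives 1 + 6 + 3 + 0 + 15 + 0 + 10 = 35 transitive triples.
Total triples C(7,3) = 35, so cyclic triples = 35 − 35 = 0.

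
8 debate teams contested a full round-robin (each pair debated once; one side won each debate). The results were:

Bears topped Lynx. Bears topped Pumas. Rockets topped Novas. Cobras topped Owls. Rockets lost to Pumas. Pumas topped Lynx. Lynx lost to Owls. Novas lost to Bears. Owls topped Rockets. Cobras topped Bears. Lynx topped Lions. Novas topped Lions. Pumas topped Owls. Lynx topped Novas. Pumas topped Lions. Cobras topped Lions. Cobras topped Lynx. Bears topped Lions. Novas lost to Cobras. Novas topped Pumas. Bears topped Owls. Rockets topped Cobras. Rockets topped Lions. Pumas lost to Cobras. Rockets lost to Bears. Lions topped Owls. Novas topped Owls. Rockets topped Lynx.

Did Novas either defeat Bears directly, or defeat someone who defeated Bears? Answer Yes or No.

No

Novas did not beat Bears directly.
Novas beat Lions, Pumas, Owls, but each of them lost to Bears. No two-step path.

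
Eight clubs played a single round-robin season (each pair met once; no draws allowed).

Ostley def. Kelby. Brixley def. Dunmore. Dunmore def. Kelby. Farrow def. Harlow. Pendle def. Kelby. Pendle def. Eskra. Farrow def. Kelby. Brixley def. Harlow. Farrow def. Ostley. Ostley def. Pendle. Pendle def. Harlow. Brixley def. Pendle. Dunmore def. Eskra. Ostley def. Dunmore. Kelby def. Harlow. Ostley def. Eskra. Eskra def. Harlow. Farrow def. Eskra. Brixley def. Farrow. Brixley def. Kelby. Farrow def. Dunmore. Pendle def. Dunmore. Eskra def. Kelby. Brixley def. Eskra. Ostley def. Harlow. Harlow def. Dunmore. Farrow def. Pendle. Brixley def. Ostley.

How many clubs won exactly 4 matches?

1

Win totals: Pendle 4, Harlow 1, Kelby 1, Farrow 6, Eskra 2, Dunmore 2, Ostley 5, Brixley 7.
Exactly 4: Pendle — 1 club.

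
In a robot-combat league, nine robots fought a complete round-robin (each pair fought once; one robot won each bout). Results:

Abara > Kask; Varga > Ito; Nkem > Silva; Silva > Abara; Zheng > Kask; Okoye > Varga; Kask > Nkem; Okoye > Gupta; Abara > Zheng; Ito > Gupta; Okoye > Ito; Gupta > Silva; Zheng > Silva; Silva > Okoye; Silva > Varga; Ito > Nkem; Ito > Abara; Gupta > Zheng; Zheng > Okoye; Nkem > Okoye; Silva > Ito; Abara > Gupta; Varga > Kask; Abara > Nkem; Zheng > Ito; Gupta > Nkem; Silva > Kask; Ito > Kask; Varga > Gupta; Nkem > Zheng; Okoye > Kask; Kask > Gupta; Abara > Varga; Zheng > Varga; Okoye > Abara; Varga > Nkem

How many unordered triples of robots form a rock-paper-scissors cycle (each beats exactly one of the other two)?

25

Win totals: Silva 5, Gupta 3, Varga 4, Nkem 3, Ito 4, Zheng 5, Okoye 5, Abara 5, Kask 2.
A robot with w wins dominates both others in C(w,2) triples; summing gives 10 + 3 + 6 + 3 + 6 + 10 + 10 + 10 + 1 = 59 transitive triples.
Total triples C(9,3) = 84, so cyclic triples = 84 − 59 = 25.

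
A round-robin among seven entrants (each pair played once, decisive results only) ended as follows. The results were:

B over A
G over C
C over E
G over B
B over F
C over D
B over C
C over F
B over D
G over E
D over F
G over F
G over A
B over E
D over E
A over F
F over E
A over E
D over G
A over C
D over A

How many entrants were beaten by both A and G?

A beat: C, E, F.
G beat: A, B, C, E, F.
Both beat: C, E, F — 3.

3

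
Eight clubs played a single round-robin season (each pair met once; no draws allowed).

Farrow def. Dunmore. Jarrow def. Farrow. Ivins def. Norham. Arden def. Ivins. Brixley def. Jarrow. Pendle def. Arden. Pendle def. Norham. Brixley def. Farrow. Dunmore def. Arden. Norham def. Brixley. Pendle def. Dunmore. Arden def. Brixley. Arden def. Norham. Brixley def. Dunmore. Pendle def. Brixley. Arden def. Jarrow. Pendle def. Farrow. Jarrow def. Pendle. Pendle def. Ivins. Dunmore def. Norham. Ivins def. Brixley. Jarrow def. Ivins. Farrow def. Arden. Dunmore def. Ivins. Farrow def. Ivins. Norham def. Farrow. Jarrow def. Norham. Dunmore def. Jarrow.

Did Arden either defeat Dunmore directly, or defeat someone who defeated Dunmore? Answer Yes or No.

Arden did not beat Dunmore directly.
Arden beat Jarrow, Brixley, Norham, Ivins. Of those, Brixley beat Dunmore.

Yes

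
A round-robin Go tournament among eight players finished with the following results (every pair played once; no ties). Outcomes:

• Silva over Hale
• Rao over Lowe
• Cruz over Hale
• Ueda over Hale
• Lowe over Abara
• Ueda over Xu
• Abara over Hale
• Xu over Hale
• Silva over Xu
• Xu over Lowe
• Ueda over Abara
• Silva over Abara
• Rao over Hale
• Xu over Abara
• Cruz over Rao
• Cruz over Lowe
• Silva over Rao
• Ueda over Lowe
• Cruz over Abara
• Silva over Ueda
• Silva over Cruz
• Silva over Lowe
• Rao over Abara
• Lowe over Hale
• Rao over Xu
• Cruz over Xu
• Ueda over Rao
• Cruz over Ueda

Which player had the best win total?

Silva

Win totals: Hale 0, Cruz 6, Ueda 5, Silva 7, Xu 3, Rao 4, Lowe 2, Abara 1.
Silva leads with 7 wins (next highest: 6).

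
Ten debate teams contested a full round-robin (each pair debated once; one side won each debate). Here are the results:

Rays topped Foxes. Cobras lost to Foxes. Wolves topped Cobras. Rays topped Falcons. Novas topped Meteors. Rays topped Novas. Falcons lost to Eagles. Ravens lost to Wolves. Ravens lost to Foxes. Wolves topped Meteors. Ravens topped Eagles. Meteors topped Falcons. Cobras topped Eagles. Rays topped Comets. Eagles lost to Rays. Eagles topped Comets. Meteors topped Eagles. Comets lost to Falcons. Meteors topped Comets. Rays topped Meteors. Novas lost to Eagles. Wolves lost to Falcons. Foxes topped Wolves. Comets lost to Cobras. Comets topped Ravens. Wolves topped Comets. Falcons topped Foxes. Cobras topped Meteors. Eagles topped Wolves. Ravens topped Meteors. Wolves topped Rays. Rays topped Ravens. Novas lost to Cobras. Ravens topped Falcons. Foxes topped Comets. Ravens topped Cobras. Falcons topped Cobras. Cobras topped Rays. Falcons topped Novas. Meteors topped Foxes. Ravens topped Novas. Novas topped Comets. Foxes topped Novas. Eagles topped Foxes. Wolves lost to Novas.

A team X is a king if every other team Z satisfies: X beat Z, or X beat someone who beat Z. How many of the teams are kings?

Novas reaches everyone (king).
Meteors cannot reach Rays in two steps.
Eagles reaches everyone (king).
Ravens reaches everyone (king).
Falcons reaches everyone (king).
Rays reaches everyone (king).
Comets cannot reach Rays, Wolves, Foxes in two steps.
Wolves reaches everyone (king).
Foxes reaches everyone (king).
Cobras reaches everyone (king).
Kings: Novas, Eagles, Ravens, Falcons, Rays, Wolves, Foxes, Cobras — 8.

8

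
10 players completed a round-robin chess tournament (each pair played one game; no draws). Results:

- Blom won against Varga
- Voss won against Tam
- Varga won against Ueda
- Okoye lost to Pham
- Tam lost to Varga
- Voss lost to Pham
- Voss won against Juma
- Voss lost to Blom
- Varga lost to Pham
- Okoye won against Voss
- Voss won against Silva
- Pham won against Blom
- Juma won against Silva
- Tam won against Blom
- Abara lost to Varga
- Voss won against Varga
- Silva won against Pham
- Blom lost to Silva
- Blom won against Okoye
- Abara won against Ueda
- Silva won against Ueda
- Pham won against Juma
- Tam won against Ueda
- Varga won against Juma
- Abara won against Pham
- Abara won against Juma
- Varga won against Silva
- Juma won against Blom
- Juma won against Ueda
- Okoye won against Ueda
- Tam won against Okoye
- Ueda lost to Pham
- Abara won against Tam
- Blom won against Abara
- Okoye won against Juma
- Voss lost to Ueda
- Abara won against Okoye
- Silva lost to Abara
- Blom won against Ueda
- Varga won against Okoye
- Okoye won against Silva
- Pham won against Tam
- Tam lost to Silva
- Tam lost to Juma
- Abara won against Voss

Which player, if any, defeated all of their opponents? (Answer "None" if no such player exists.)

None

Highest win total is Pham with 7 (out of 9 possible).
Pham lost to Silva, Abara, so no player went undefeated.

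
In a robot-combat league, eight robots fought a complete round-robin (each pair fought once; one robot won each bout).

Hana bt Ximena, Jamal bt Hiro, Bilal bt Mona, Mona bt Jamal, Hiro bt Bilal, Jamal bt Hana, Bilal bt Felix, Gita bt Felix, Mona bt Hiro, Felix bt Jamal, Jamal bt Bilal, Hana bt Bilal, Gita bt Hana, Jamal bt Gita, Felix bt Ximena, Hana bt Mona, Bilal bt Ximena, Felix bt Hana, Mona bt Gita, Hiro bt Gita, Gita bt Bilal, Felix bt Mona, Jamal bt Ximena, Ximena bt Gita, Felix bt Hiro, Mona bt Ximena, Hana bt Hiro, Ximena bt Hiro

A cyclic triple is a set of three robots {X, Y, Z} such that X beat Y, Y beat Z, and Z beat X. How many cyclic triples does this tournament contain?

16

Win totals: Felix 5, Gita 3, Jamal 5, Mona 4, Hana 4, Bilal 3, Hiro 2, Ximena 2.
A robot with w wins dominates both others in C(w,2) triples; summing gives 10 + 3 + 10 + 6 + 6 + 3 + 1 + 1 = 40 transitive triples.
Total triples C(8,3) = 56, so cyclic triples = 56 − 40 = 16.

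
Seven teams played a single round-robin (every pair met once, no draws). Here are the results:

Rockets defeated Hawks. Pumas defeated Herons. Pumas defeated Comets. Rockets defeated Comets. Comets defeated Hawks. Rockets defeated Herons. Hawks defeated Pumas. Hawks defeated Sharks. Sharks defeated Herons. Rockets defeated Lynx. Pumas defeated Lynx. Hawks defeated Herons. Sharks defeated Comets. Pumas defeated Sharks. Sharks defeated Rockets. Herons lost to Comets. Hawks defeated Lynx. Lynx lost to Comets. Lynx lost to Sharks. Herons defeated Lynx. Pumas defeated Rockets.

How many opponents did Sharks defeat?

Sharks' results: beat Comets, Herons, Rockets, Lynx; lost to Hawks, Pumas.
That is 4 wins.

4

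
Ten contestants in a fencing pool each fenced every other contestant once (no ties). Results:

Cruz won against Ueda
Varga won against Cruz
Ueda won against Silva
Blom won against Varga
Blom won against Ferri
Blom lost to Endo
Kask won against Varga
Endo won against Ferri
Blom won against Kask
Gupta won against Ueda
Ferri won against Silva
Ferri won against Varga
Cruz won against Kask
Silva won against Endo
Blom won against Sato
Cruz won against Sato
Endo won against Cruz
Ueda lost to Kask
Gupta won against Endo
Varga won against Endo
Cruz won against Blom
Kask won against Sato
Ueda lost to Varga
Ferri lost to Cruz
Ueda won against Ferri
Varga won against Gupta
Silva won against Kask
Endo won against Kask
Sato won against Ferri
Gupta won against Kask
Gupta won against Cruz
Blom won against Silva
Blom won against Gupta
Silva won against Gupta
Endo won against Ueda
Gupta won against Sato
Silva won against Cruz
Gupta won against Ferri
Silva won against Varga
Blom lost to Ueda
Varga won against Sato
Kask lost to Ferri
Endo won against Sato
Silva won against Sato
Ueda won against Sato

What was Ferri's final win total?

Ferri's results: beat Varga, Silva, Kask; lost to Blom, Gupta, Endo, Ueda, Cruz, Sato.
That is 3 wins.

3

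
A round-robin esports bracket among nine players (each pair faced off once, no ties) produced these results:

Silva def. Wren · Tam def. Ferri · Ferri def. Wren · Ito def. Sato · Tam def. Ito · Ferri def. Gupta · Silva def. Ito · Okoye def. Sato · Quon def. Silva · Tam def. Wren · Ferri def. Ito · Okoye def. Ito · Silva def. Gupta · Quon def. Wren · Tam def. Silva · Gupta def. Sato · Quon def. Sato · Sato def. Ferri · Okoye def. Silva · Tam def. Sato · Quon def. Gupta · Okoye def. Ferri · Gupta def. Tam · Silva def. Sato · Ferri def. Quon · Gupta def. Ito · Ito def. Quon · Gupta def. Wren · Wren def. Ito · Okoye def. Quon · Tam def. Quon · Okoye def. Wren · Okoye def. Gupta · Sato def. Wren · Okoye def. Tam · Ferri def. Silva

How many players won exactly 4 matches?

3

Win totals: Quon 4, Ferri 5, Sato 2, Okoye 8, Ito 2, Silva 4, Gupta 4, Tam 6, Wren 1.
Exactly 4: Quon, Silva, Gupta — 3 players.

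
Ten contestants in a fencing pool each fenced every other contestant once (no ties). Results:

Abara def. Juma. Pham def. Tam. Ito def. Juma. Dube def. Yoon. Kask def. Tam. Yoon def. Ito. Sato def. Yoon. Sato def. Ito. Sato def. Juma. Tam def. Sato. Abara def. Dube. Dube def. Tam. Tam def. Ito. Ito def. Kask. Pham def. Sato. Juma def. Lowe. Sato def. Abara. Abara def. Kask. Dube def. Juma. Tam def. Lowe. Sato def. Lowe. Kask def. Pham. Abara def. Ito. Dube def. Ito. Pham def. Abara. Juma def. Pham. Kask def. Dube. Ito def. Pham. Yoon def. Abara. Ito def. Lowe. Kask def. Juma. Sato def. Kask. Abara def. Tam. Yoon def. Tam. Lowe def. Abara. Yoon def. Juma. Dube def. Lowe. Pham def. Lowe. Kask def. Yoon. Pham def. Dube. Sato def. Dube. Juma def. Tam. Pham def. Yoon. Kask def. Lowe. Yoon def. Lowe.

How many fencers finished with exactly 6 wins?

Win totals: Sato 7, Juma 3, Abara 5, Pham 6, Tam 3, Yoon 5, Lowe 1, Dube 5, Kask 6, Ito 4.
Exactly 6: Pham, Kask — 2 fencers.

2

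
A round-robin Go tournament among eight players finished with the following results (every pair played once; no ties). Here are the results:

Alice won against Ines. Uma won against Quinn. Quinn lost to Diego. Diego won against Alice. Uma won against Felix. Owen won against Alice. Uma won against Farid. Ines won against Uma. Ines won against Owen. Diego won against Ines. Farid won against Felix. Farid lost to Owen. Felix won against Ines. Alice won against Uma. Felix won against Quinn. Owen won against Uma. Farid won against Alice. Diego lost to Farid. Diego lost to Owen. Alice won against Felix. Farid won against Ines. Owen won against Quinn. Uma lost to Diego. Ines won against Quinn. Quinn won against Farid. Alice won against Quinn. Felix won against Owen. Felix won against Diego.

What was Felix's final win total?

Felix's results: beat Ines, Owen, Diego, Quinn; lost to Alice, Farid, Uma.
That is 4 wins.

4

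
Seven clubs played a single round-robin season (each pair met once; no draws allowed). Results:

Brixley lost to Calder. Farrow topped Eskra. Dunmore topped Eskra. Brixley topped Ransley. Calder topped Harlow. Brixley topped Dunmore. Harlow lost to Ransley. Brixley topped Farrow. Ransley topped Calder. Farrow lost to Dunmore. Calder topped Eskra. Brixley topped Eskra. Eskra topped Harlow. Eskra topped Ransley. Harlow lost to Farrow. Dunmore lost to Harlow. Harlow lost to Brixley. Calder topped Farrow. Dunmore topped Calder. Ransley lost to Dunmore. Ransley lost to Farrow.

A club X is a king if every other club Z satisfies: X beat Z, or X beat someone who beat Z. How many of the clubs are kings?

4

Farrow cannot reach Brixley in two steps.
Ransley reaches everyone (king).
Harlow cannot reach Brixley in two steps.
Brixley reaches everyone (king).
Eskra cannot reach Farrow, Brixley in two steps.
Dunmore reaches everyone (king).
Calder reaches everyone (king).
Kings: Ransley, Brixley, Dunmore, Calder — 4.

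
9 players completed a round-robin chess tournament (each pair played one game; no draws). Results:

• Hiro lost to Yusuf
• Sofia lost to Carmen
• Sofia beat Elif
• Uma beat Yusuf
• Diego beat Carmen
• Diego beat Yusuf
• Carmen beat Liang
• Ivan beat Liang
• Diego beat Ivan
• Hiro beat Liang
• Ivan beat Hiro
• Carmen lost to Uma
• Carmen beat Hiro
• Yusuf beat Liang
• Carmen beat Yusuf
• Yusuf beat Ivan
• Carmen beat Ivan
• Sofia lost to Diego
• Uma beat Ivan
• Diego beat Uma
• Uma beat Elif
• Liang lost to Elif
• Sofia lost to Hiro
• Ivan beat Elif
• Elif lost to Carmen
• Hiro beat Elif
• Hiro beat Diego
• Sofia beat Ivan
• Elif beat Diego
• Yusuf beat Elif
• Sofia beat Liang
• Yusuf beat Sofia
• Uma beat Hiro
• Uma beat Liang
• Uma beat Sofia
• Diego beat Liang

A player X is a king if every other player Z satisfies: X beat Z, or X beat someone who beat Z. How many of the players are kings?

3

Liang cannot reach Hiro, Ivan, Carmen, Yusuf, Diego, Elif, Uma, Sofia in two steps.
Hiro reaches everyone (king).
Ivan cannot reach Carmen, Yusuf, Uma in two steps.
Carmen cannot reach Uma in two steps.
Yusuf cannot reach Carmen, Uma in two steps.
Diego reaches everyone (king).
Elif cannot reach Hiro in two steps.
Uma reaches everyone (king).
Sofia cannot reach Carmen, Yusuf, Uma in two steps.
Kings: Hiro, Diego, Uma — 3.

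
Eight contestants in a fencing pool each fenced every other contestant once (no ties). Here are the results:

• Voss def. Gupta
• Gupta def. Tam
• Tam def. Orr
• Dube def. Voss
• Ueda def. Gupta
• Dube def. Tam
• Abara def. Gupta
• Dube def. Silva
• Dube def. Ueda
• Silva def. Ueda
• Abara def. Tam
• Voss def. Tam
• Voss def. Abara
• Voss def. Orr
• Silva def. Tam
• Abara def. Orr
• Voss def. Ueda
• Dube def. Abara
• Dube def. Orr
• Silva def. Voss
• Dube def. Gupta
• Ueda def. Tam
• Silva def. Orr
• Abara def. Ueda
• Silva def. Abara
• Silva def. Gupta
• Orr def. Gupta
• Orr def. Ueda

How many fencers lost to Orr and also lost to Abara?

2

Orr beat: Ueda, Gupta.
Abara beat: Ueda, Orr, Gupta, Tam.
Both beat: Ueda, Gupta — 2.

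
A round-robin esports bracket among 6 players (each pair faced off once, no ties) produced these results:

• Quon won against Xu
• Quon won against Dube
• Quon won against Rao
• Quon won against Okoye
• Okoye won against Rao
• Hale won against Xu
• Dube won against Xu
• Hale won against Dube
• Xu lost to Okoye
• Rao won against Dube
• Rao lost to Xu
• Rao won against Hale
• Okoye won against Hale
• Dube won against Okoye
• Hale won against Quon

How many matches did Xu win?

1

Xu's results: beat Rao; lost to Quon, Okoye, Dube, Hale.
That is 1 win.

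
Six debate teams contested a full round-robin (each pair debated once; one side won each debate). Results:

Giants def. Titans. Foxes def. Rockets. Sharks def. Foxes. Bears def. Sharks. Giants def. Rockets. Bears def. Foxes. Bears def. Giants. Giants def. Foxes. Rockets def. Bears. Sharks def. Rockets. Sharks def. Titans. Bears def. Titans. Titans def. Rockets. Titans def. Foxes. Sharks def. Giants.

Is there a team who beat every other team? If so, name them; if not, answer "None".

Highest win total is Sharks with 4 (out of 5 possible).
Sharks lost to Bears, so no team went undefeated.

None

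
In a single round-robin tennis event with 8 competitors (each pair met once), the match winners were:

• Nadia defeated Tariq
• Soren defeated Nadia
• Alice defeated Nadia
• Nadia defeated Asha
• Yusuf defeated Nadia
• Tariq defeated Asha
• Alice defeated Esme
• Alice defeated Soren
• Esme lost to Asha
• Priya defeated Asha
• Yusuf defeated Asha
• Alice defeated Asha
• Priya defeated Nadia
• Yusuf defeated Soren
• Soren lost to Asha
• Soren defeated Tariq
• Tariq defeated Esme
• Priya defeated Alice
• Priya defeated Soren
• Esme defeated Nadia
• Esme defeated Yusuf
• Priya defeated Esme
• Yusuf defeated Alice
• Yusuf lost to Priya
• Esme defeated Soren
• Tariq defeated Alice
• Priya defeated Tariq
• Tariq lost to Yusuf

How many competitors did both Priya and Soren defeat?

Priya beat: Alice, Asha, Esme, Tariq, Soren, Yusuf, Nadia.
Soren beat: Tariq, Nadia.
Both beat: Tariq, Nadia — 2.

2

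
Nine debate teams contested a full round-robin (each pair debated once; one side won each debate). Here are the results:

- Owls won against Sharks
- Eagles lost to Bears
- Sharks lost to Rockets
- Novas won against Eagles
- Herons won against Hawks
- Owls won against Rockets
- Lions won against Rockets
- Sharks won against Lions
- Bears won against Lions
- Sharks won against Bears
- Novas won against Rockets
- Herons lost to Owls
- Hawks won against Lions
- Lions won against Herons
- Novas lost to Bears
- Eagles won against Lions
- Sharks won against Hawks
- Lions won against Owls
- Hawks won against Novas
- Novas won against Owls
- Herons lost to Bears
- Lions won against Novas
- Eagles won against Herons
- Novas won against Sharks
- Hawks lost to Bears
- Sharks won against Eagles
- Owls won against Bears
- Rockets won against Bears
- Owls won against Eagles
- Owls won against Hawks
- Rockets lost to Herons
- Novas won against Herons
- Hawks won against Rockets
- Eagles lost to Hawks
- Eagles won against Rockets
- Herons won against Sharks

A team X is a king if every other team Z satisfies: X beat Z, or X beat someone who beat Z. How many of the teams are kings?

Eagles reaches everyone (king).
Rockets cannot reach Owls in two steps.
Herons cannot reach Owls in two steps.
Novas reaches everyone (king).
Bears reaches everyone (king).
Owls reaches everyone (king).
Sharks reaches everyone (king).
Hawks reaches everyone (king).
Lions reaches everyone (king).
Kings: Eagles, Novas, Bears, Owls, Sharks, Hawks, Lions — 7.

7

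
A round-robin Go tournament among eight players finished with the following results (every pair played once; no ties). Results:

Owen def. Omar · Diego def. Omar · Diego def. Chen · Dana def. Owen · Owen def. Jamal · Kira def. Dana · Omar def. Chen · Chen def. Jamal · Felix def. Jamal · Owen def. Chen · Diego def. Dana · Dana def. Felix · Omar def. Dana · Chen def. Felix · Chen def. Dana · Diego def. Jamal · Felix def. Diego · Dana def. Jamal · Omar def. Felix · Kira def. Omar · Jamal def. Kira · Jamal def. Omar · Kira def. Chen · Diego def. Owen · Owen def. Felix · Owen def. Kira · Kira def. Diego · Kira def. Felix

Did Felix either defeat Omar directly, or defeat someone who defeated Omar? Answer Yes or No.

Felix did not beat Omar directly.
Felix beat Jamal, Diego. Of those, Jamal beat Omar.

Yes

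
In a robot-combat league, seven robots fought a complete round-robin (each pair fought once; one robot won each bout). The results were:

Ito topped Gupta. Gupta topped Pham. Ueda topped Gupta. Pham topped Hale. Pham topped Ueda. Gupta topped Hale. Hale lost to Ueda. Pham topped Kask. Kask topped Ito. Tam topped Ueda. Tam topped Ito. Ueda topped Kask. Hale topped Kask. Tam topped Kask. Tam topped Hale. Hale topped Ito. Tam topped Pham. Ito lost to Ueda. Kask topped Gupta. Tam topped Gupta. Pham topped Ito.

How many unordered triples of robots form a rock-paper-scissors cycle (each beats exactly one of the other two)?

Win totals: Gupta 2, Tam 6, Ito 1, Pham 4, Ueda 4, Kask 2, Hale 2.
A robot with w wins dominates both others in C(w,2) triples; summing gives 1 + 15 + 0 + 6 + 6 + 1 + 1 = 30 transitive triples.
Total triples C(7,3) = 35, so cyclic triples = 35 − 30 = 5.

5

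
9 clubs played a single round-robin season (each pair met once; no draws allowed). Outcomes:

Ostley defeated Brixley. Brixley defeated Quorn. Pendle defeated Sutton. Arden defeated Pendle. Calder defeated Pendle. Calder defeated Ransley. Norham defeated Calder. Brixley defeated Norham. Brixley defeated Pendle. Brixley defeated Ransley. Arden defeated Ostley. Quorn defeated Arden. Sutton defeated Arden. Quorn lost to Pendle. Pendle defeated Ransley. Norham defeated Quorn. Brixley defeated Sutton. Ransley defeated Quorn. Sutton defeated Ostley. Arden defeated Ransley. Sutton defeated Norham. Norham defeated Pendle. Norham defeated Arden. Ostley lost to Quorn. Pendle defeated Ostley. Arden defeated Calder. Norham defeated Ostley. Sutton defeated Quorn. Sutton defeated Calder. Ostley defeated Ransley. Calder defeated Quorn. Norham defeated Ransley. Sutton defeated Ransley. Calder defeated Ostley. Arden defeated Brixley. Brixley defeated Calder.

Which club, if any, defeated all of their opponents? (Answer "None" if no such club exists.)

Highest win total is Sutton with 6 (out of 8 possible).
Sutton lost to Pendle, Brixley, so no club went undefeated.

None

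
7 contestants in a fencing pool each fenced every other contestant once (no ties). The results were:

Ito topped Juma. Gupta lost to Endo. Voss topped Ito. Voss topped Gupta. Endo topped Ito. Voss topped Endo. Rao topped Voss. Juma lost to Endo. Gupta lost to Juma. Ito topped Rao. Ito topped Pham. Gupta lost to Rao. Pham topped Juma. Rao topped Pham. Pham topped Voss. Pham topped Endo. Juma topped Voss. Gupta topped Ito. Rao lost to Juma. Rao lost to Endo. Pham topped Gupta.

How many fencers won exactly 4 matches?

2

Win totals: Voss 3, Juma 3, Endo 4, Pham 4, Rao 3, Gupta 1, Ito 3.
Exactly 4: Endo, Pham — 2 fencers.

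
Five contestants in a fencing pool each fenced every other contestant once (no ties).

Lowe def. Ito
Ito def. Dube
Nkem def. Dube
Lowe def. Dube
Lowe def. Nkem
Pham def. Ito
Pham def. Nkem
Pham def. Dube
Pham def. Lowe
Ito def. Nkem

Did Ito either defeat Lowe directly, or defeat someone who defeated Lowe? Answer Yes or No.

Ito did not beat Lowe directly.
Ito beat Dube, Nkem, but each of them lost to Lowe. No two-step path.

No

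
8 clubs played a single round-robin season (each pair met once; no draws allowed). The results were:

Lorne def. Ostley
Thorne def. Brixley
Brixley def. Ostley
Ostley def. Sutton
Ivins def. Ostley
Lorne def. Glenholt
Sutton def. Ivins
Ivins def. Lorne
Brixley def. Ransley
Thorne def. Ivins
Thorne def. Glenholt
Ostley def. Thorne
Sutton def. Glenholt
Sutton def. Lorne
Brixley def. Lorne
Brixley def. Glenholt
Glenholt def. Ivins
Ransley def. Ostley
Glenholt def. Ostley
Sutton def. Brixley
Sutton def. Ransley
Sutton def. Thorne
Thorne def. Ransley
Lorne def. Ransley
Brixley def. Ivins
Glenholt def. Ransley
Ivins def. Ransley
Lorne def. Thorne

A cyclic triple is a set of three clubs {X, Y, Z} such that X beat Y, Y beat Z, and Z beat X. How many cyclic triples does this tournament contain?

Win totals: Thorne 4, Brixley 5, Ransley 1, Ivins 3, Ostley 2, Sutton 6, Lorne 4, Glenholt 3.
A club with w wins dominates both others in C(w,2) triples; summing gives 6 + 10 + 0 + 3 + 1 + 15 + 6 + 3 = 44 transitive triples.
Total triples C(8,3) = 56, so cyclic triples = 56 − 44 = 12.

12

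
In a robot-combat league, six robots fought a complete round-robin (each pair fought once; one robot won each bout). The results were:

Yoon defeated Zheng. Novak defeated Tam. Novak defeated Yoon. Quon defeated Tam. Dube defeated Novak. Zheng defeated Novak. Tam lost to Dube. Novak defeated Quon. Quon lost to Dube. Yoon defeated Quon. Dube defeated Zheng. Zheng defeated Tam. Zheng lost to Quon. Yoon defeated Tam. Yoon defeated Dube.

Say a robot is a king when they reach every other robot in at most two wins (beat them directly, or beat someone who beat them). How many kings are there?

Yoon reaches everyone (king).
Zheng cannot reach Dube in two steps.
Tam cannot reach Yoon, Zheng, Quon, Novak, Dube in two steps.
Quon cannot reach Yoon, Dube in two steps.
Novak reaches everyone (king).
Dube reaches everyone (king).
Kings: Yoon, Novak, Dube — 3.

3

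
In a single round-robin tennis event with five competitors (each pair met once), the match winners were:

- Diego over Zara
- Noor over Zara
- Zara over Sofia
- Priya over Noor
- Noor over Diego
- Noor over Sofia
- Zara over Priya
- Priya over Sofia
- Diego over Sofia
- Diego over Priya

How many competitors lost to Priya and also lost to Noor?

Priya beat: Noor, Sofia.
Noor beat: Diego, Zara, Sofia.
Both beat: Sofia — 1.

1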